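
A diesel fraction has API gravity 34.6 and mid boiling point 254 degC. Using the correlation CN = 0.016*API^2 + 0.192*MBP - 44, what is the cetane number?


CN = 0.016 * 34.6^2 + 0.192 * 254 - 44
CN = 19.15456 + 48.768 - 44 = 23.92256

23.92256


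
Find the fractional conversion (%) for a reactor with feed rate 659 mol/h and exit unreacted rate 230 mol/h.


X = (F_in - F_out) / F_in * 100
Moles reacted = 659 - 230 = 429
X = 429 / 659 * 100
= 0.6510 * 100
= 65.10 %

65.10 %


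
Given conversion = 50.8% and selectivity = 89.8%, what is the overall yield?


Overall yield = conversion (%) * selectivity (%) / 100
Conversion = 50.8%, Selectivity = 89.8%
Y = 50.8 * 89.8 / 100
= 45.6184 %

45.6184 %


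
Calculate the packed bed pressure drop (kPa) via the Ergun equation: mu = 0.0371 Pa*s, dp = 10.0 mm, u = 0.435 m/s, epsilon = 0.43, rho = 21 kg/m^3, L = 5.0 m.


dp = 10.0 mm = 0.01 m
Viscous term = 150*0.0371*0.435*(1-0.43)^2 / (0.01^2*0.43^3) = 98923.3
Inertial term = 1.75*21*0.435^2*(1-0.43) / (0.01*0.43^3) = 4985.46
dP/L = 98923.3 + 4985.46 = 103909 Pa/m
dP = 103909 * 5.0 / 1000 = 519.5 kPa

519.5 kPa


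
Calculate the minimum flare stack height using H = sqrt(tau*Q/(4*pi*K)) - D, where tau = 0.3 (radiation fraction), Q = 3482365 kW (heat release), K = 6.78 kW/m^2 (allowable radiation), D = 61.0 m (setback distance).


tau*Q/(4*pi*K) = 0.3 * 3482365 / (4 * pi * 6.78) = 12261.8
sqrt(12261.8) = 110.733
H = 110.733 - 61.0 = 49.73

49.73 m


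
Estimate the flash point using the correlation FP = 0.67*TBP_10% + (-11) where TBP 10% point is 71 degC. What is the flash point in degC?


FP = 0.67 * 71 + (-11) = 36.57

36.57 degC


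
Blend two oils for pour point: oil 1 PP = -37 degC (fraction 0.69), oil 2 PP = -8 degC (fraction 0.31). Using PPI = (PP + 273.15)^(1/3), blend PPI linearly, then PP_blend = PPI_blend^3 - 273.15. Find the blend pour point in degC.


PPI_1 = (-37 + 273.15)^(1/3) = 6.181056
PPI_2 = (-8 + 273.15)^(1/3) = 6.42437
PPI_blend = 0.69 * 6.181056 + 0.31 * 6.42437 = 6.256483
PP_blend = 6.256483^3 - 273.15 = 244.9011 - 273.15 = -28.25

-28.25 degC


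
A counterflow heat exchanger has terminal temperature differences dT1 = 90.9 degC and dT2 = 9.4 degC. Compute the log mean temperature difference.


LMTD = (dT1 - dT2) / ln(dT1/dT2)
= (90.9 - 9.4) / ln(90.9 / 9.4) = 81.5 / 2.26905 = 35.92

35.92 degC


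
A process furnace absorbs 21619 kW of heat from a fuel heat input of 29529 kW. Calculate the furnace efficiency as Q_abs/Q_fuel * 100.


Furnace efficiency = Q_absorbed / Q_fuel * 100
= 21619 / 29529 * 100 = 73.21

73.21 %


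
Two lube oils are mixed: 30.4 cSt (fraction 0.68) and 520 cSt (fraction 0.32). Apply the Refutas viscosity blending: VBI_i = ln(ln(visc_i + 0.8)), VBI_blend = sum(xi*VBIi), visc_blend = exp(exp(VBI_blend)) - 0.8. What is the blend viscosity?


Refutas method: VBN_i = 14.534*ln(ln(visc_i + 0.8)) + 10.975, blended linearly by mass fraction; since VBN is linear in VBI_i = ln(ln(visc_i + 0.8)) and the fractions sum to 1, blend VBI directly: visc = exp(exp(VBI_blend)) - 0.8
VBI_1 = ln(ln(30.4 + 0.8)) = 1.23559
VBI_2 = ln(ln(520 + 0.8)) = 1.83344
VBI_blend = 0.68 * 1.23559 + 0.32 * 1.83344 = 1.4269
visc_blend = exp(exp(1.4269)) - 0.8 = 63.64

63.64 cSt


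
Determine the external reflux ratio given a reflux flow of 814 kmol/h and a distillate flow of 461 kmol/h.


Reflux ratio definition: R = L / D (liquid returned / distillate withdrawn)
L = 814 kmol/h, D = 461 kmol/h
R = 814 / 461 = 1.766

1.766


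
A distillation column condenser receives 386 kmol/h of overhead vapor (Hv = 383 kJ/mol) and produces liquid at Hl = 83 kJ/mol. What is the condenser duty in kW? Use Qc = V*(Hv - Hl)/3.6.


Qc = 386 * (383 - 83) / 3.6 = 386 * 300 / 3.6 = 32170

32170 kW


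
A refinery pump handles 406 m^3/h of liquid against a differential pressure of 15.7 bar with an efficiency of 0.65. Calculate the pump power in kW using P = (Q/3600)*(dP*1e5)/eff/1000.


Q = 406 / 3600 = 0.112778 m^3/s
P = 0.112778 * (15.7 * 1e5) / 0.65 / 1000 = 272.4

272.4 kW


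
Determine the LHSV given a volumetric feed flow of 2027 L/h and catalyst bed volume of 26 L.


LHSV = volumetric feed rate / catalyst volume
= 2027 L/h / 26 L
= 77.96 h^-1

77.96 h^-1


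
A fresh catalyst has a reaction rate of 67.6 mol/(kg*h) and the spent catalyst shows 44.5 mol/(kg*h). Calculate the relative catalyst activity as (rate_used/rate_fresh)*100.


Activity (%) = (rate_used / rate_fresh) * 100
rate_used = 44.5, rate_fresh = 67.6
= (44.5 / 67.6) * 100
= 0.6583 * 100 = 65.83

65.83 %


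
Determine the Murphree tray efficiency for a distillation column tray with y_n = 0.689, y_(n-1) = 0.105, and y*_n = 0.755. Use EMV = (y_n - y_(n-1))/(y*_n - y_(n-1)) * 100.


Murphree vapor efficiency: EMV = (y_n - y_(n-1)) / (y*_n - y_(n-1)) * 100
EMV = (0.689 - 0.105) / (0.755 - 0.105) * 100 = 0.584 / 0.65 * 100 = 89.85

89.85 %


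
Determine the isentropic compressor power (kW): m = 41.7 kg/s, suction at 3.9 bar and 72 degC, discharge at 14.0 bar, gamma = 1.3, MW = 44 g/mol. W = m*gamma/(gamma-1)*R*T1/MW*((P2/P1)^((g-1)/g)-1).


Isentropic work: W = m*(gamma/(gamma-1))*(R*T1/MW)*((P2/P1)^((gamma-1)/gamma) - 1)
T1 = 72 + 273.15 = 345.15 K
Pressure ratio = 14.0 / 3.9 = 3.58974
Exponent = (1.3 - 1)/1.3 = 0.230769
(P2/P1)^exp - 1 = 3.58974^0.230769 - 1 = 0.343047
W = 41.7 * 1.3 / 0.3 * 8.314 * 345.15 / 44 * 0.343047 = 4043

4043 kW


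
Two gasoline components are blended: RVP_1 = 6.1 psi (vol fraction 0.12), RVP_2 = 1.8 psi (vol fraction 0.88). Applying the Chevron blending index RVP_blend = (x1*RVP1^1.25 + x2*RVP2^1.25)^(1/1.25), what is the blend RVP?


Chevron index: RVP_blend = (sum xi*RVPi^1.25)^(1/1.25)
RVP^1.25 terms: 0.12 * 6.1^1.25 + 0.88 * 1.8^1.25 = 2.98512
RVP_blend = 2.98512^(1/1.25) = 2.399

2.399 psi


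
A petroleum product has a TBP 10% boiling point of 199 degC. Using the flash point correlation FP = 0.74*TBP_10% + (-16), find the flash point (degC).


FP = 0.74 * 199 + (-16) = 131.26

131.26 degC


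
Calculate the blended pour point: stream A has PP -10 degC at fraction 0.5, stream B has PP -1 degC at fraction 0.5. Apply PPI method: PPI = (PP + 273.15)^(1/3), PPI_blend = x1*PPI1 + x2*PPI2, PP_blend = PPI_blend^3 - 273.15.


PPI_1 = (-10 + 273.15)^(1/3) = 6.408176
PPI_2 = (-1 + 273.15)^(1/3) = 6.480414
PPI_blend = 0.5 * 6.408176 + 0.5 * 6.480414 = 6.444295
PP_blend = 6.444295^3 - 273.15 = 267.6247 - 273.15 = -5.53

-5.53 degC


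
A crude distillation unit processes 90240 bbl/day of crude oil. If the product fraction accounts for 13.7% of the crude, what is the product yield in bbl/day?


Crude throughput = 90240 bbl/day
Fraction yield = 13.7%
yield = throughput * fraction / 100
yield = 90240 * 13.7 / 100 = 12362.88

12362.88 bbl/day


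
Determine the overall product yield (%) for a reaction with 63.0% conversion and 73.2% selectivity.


Overall yield = conversion (%) * selectivity (%) / 100
Conversion = 63.0%, Selectivity = 73.2%
Y = 63.0 * 73.2 / 100
= 46.116 %

46.116 %


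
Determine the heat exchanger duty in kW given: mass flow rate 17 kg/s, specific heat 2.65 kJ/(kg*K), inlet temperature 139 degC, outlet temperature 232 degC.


Q = m_dot * cp * delta_T
delta_T = 232 - 139 = 93 K
Q = 17 * 2.65 * 93
= 45.05 * 93
= 4189.65 kW

4189.65 kW


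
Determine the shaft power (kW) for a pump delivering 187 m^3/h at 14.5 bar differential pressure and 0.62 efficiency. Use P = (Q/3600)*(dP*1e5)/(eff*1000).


Q = 187 / 3600 = 0.0519444 m^3/s
P = 0.0519444 * (14.5 * 1e5) / 0.62 / 1000 = 121.5

121.5 kW


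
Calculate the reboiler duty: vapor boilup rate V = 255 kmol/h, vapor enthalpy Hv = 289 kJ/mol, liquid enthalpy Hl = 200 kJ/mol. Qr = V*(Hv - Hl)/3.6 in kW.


Qr = 255 * (289 - 200) / 3.6 = 255 * 89 / 3.6 = 6304

6304 kW


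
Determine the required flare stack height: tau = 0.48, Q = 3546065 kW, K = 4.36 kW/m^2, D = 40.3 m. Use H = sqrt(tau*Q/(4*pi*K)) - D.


tau*Q/(4*pi*K) = 0.48 * 3546065 / (4 * pi * 4.36) = 31066.4
sqrt(31066.4) = 176.257
H = 176.257 - 40.3 = 136.0

136.0 m


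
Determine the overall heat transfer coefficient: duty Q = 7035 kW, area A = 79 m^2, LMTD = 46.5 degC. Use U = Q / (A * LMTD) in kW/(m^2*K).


From Q = U*A*LMTD, U = Q / (A * LMTD)
U = 7035 / (79 * 46.5) = 7035 / 3673.5 = 1.915

1.915 kW/(m^2*K)


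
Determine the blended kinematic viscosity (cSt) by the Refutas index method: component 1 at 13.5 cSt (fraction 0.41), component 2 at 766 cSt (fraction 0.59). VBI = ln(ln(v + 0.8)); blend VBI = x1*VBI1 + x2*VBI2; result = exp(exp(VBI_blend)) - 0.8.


Refutas method: VBN_i = 14.534*ln(ln(visc_i + 0.8)) + 10.975, blended linearly by mass fraction; since VBN is linear in VBI_i = ln(ln(visc_i + 0.8)) and the fractions sum to 1, blend VBI directly: visc = exp(exp(VBI_blend)) - 0.8
VBI_1 = ln(ln(13.5 + 0.8)) = 0.978424
VBI_2 = ln(ln(766 + 0.8)) = 1.89345
VBI_blend = 0.41 * 0.978424 + 0.59 * 1.89345 = 1.51829
visc_blend = exp(exp(1.51829)) - 0.8 = 95.21

95.21 cSt


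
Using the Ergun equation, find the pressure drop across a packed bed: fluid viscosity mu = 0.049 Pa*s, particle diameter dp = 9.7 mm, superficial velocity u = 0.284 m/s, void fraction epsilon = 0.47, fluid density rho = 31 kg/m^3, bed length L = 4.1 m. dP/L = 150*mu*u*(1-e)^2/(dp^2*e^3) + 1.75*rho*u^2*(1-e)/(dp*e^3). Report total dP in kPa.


dp = 9.7 mm = 0.0097 m
Viscous term = 150*0.049*0.284*(1-0.47)^2 / (0.0097^2*0.47^3) = 60023.4
Inertial term = 1.75*31*0.284^2*(1-0.47) / (0.0097*0.47^3) = 2302.75
dP/L = 60023.4 + 2302.75 = 62326.2 Pa/m
dP = 62326.2 * 4.1 / 1000 = 255.5 kPa

255.5 kPa


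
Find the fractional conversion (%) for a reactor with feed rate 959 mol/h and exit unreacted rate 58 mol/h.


X = (F_in - F_out) / F_in * 100
Moles reacted = 959 - 58 = 901
X = 901 / 959 * 100
= 0.9395 * 100
= 93.95 %

93.95 %


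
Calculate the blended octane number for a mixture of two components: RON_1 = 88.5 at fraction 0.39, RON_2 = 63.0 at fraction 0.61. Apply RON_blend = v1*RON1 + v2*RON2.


Linear blending: RON_blend = sum(vi * RONi)
Contribution 1: 0.39 * 88.5 = 34.515
Contribution 2: 0.61 * 63.0 = 38.43
RON_blend = 34.515 + 38.43 = 72.945

72.945


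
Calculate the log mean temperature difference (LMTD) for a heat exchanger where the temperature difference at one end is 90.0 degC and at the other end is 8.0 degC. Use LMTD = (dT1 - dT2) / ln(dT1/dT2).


LMTD = (dT1 - dT2) / ln(dT1/dT2)
= (90.0 - 8.0) / ln(90.0 / 8.0) = 82 / 2.42037 = 33.88

33.88 degC


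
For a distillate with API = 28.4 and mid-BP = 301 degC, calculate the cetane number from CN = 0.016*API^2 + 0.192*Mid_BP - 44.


CN = 0.016 * 28.4^2 + 0.192 * 301 - 44
CN = 12.90496 + 57.792 - 44 = 26.69696

26.69696


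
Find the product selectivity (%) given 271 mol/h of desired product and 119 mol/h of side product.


Selectivity = desired / (desired + undesired) * 100
Total products = 271 + 119 = 390 mol/h
S = 271 / 390 * 100
= 0.6949 * 100
= 69.49 %

69.49 %


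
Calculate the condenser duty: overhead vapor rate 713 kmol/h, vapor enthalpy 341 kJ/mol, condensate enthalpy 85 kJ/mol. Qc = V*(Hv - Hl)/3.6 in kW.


Qc = 713 * (341 - 85) / 3.6 = 713 * 256 / 3.6 = 50700

50700 kW


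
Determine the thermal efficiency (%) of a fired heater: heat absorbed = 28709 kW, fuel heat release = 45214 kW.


Furnace efficiency = Q_absorbed / Q_fuel * 100
= 28709 / 45214 * 100 = 63.50

63.50 %


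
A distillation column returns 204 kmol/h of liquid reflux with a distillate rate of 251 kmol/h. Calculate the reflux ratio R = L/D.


Reflux ratio definition: R = L / D (liquid returned / distillate withdrawn)
L = 204 kmol/h, D = 251 kmol/h
R = 204 / 251 = 0.8127

0.8127


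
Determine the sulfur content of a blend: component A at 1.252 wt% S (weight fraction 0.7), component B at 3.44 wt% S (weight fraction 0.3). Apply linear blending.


Linear sulfur blending: S_blend = x1*S1 + x2*S2
Contribution 1: 0.7 * 1.252 = 0.8764 wt%
Contribution 2: 0.3 * 3.44 = 1.032 wt%
S_blend = 0.8764 + 1.032 = 1.9084

1.9084 wt%


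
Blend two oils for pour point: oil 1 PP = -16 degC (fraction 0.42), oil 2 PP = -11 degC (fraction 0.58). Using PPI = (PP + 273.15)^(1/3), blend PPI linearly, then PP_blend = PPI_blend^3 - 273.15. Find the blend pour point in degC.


PPI_1 = (-16 + 273.15)^(1/3) = 6.359098
PPI_2 = (-11 + 273.15)^(1/3) = 6.400049
PPI_blend = 0.42 * 6.359098 + 0.58 * 6.400049 = 6.38285
PP_blend = 6.38285^3 - 273.15 = 260.0423 - 273.15 = -13.11

-13.11 degC


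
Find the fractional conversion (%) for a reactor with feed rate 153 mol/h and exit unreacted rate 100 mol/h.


X = (F_in - F_out) / F_in * 100
Moles reacted = 153 - 100 = 53
X = 53 / 153 * 100
= 0.3464 * 100
= 34.64 %

34.64 %


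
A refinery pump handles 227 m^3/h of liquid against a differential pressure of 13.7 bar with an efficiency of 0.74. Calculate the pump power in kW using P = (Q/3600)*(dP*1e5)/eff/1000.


Q = 227 / 3600 = 0.0630556 m^3/s
P = 0.0630556 * (13.7 * 1e5) / 0.74 / 1000 = 116.7

116.7 kW


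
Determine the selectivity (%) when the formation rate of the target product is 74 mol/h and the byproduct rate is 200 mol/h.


Selectivity = desired / (desired + undesired) * 100
Total products = 74 + 200 = 274 mol/h
S = 74 / 274 * 100
= 0.2701 * 100
= 27.01 %

27.01 %


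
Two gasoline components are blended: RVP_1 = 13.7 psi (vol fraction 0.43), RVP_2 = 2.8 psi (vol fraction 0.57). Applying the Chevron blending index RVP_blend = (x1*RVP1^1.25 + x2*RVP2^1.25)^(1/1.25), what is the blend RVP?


Chevron index: RVP_blend = (sum xi*RVPi^1.25)^(1/1.25)
RVP^1.25 terms: 0.43 * 13.7^1.25 + 0.57 * 2.8^1.25 = 13.3982
RVP_blend = 13.3982^(1/1.25) = 7.973

7.973 psi


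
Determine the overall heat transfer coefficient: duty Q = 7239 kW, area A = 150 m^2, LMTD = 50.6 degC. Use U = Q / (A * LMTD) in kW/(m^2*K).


From Q = U*A*LMTD, U = Q / (A * LMTD)
U = 7239 / (150 * 50.6) = 7239 / 7590 = 0.9538

0.9538 kW/(m^2*K)


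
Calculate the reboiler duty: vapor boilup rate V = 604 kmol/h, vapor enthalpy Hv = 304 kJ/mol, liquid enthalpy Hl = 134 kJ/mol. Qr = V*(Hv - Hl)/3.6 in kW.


Qr = 604 * (304 - 134) / 3.6 = 604 * 170 / 3.6 = 28520

28520 kW


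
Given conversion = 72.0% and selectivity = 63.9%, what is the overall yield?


Overall yield = conversion (%) * selectivity (%) / 100
Conversion = 72.0%, Selectivity = 63.9%
Y = 72.0 * 63.9 / 100
= 46.008 %

46.008 %


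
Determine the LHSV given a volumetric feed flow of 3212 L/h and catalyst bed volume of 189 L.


LHSV = volumetric feed rate / catalyst volume
= 3212 L/h / 189 L
= 16.99 h^-1

16.99 h^-1


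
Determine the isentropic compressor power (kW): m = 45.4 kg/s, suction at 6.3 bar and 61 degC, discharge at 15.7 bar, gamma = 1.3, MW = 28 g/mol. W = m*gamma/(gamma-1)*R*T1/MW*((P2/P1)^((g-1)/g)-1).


Isentropic work: W = m*(gamma/(gamma-1))*(R*T1/MW)*((P2/P1)^((gamma-1)/gamma) - 1)
T1 = 61 + 273.15 = 334.15 K
Pressure ratio = 15.7 / 6.3 = 2.49206
Exponent = (1.3 - 1)/1.3 = 0.230769
(P2/P1)^exp - 1 = 2.49206^0.230769 - 1 = 0.234563
W = 45.4 * 1.3 / 0.3 * 8.314 * 334.15 / 28 * 0.234563 = 4579

4579 kW


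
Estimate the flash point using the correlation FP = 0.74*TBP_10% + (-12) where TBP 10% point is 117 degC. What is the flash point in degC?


FP = 0.74 * 117 + (-12) = 74.58

74.58 degC


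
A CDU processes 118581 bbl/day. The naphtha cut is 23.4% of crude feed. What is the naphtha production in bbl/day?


Crude throughput = 118581 bbl/day
Fraction yield = 23.4%
yield = throughput * fraction / 100
yield = 118581 * 23.4 / 100 = 27747.954

27747.954 bbl/day


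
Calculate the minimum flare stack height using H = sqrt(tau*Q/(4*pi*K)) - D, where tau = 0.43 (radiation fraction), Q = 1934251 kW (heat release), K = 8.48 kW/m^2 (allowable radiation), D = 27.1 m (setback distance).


tau*Q/(4*pi*K) = 0.43 * 1934251 / (4 * pi * 8.48) = 7805.05
sqrt(7805.05) = 88.3462
H = 88.3462 - 27.1 = 61.25

61.25 m


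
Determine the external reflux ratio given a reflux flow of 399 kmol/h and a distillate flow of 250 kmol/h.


Reflux ratio definition: R = L / D (liquid returned / distillate withdrawn)
L = 399 kmol/h, D = 250 kmol/h
R = 399 / 250 = 1.596

1.596


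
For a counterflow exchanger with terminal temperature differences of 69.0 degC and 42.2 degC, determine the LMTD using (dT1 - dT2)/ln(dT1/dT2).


LMTD = (dT1 - dT2) / ln(dT1/dT2)
= (69.0 - 42.2) / ln(69.0 / 42.2) = 26.8 / 0.491686 = 54.51

54.51 degC


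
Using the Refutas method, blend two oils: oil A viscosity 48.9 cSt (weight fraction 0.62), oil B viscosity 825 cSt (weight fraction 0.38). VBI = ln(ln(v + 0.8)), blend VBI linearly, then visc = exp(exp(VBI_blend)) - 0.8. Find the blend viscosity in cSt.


Refutas method: VBN_i = 14.534*ln(ln(visc_i + 0.8)) + 10.975, blended linearly by mass fraction; since VBN is linear in VBI_i = ln(ln(visc_i + 0.8)) and the fractions sum to 1, blend VBI directly: visc = exp(exp(VBI_blend)) - 0.8
VBI_1 = ln(ln(48.9 + 0.8)) = 1.36252
VBI_2 = ln(ln(825 + 0.8)) = 1.90455
VBI_blend = 0.62 * 1.36252 + 0.38 * 1.90455 = 1.56849
visc_blend = exp(exp(1.56849)) - 0.8 = 120.6

120.6 cSt


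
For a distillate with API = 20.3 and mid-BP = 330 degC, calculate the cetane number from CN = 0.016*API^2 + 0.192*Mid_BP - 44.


CN = 0.016 * 20.3^2 + 0.192 * 330 - 44
CN = 6.59344 + 63.36 - 44 = 25.95344

25.95344


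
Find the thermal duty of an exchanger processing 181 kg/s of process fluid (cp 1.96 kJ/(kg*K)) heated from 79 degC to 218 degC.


Q = m_dot * cp * delta_T
delta_T = 218 - 79 = 139 K
Q = 181 * 1.96 * 139
= 354.76 * 139
= 49311.64 kW

49311.64 kW


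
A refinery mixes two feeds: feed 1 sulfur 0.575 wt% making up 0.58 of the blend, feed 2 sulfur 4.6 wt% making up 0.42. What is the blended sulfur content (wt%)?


Linear sulfur blending: S_blend = x1*S1 + x2*S2
Contribution 1: 0.58 * 0.575 = 0.3335 wt%
Contribution 2: 0.42 * 4.6 = 1.932 wt%
S_blend = 0.3335 + 1.932 = 2.2655

2.2655 wt%


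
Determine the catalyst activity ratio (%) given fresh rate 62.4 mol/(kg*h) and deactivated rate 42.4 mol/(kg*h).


Activity (%) = (rate_used / rate_fresh) * 100
rate_used = 42.4, rate_fresh = 62.4
= (42.4 / 62.4) * 100
= 0.6795 * 100 = 67.95

67.95 %


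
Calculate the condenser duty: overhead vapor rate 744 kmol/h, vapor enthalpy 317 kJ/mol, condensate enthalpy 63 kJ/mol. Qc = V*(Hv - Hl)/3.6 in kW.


Qc = 744 * (317 - 63) / 3.6 = 744 * 254 / 3.6 = 52490

52490 kW


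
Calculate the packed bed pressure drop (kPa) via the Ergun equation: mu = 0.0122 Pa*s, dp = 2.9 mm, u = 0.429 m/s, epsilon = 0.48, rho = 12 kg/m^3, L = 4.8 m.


dp = 2.9 mm = 0.0029 m
Viscous term = 150*0.0122*0.429*(1-0.48)^2 / (0.0029^2*0.48^3) = 228242
Inertial term = 1.75*12*0.429^2*(1-0.48) / (0.0029*0.48^3) = 6266.36
dP/L = 228242 + 6266.36 = 234508 Pa/m
dP = 234508 * 4.8 / 1000 = 1126 kPa

1126 kPa


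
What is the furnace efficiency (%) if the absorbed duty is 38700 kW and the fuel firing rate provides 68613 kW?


Furnace efficiency = Q_absorbed / Q_fuel * 100
= 38700 / 68613 * 100 = 56.40

56.40 %


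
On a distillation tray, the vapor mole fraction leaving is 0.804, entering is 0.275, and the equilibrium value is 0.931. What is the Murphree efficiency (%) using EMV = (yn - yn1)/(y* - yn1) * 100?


Murphree vapor efficiency: EMV = (y_n - y_(n-1)) / (y*_n - y_(n-1)) * 100
EMV = (0.804 - 0.275) / (0.931 - 0.275) * 100 = 0.529 / 0.656 * 100 = 80.64

80.64 %


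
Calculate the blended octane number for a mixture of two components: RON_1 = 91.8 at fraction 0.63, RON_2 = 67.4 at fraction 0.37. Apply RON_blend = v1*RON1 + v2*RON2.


Linear blending: RON_blend = sum(vi * RONi)
Contribution 1: 0.63 * 91.8 = 57.834
Contribution 2: 0.37 * 67.4 = 24.938
RON_blend = 57.834 + 24.938 = 82.772

82.772


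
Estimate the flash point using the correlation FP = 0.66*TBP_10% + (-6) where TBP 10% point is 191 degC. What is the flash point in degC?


FP = 0.66 * 191 + (-6) = 120.06

120.06 degC


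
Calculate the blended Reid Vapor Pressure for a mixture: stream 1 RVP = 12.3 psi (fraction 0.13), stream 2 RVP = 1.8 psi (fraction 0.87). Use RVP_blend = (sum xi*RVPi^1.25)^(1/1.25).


Chevron index: RVP_blend = (sum xi*RVPi^1.25)^(1/1.25)
RVP^1.25 terms: 0.13 * 12.3^1.25 + 0.87 * 1.8^1.25 = 4.80839
RVP_blend = 4.80839^(1/1.25) = 3.512

3.512 psi


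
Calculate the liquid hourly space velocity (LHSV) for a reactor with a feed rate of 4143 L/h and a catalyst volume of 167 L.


LHSV = volumetric feed rate / catalyst volume
= 4143 L/h / 167 L
= 24.81 h^-1

24.81 h^-1


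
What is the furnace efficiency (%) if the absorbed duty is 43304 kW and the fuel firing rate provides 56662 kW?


Furnace efficiency = Q_absorbed / Q_fuel * 100
= 43304 / 56662 * 100 = 76.43

76.43 %


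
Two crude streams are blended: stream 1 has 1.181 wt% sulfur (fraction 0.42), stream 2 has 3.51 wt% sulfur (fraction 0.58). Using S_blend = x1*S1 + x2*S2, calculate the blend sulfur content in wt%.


Linear sulfur blending: S_blend = x1*S1 + x2*S2
Contribution 1: 0.42 * 1.181 = 0.49602 wt%
Contribution 2: 0.58 * 3.51 = 2.0358 wt%
S_blend = 0.49602 + 2.0358 = 2.53182

2.53182 wt%


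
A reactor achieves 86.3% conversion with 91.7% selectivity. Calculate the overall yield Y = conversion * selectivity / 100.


Overall yield = conversion (%) * selectivity (%) / 100
Conversion = 86.3%, Selectivity = 91.7%
Y = 86.3 * 91.7 / 100
= 79.1371 %

79.1371 %


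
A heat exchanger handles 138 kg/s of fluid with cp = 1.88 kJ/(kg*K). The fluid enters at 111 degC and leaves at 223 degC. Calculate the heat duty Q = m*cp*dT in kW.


Q = m_dot * cp * delta_T
delta_T = 223 - 111 = 112 K
Q = 138 * 1.88 * 112
= 259.44 * 112
= 29057.28 kW

29057.28 kW


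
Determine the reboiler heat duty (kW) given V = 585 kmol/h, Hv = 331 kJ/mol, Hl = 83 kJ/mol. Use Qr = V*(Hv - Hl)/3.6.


Qr = 585 * (331 - 83) / 3.6 = 585 * 248 / 3.6 = 40300

40300 kW


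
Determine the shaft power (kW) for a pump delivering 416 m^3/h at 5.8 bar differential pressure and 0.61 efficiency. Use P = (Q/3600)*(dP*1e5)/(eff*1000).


Q = 416 / 3600 = 0.115556 m^3/s
P = 0.115556 * (5.8 * 1e5) / 0.61 / 1000 = 109.9

109.9 kW


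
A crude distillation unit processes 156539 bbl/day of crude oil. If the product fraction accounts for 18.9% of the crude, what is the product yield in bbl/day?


Crude throughput = 156539 bbl/day
Fraction yield = 18.9%
yield = throughput * fraction / 100
yield = 156539 * 18.9 / 100 = 29585.871

29585.871 bbl/day


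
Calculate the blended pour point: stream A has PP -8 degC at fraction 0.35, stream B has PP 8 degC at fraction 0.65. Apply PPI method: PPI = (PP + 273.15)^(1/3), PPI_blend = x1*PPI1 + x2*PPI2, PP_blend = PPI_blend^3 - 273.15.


PPI_1 = (-8 + 273.15)^(1/3) = 6.42437
PPI_2 = (8 + 273.15)^(1/3) = 6.551077
PPI_blend = 0.35 * 6.42437 + 0.65 * 6.551077 = 6.50673
PP_blend = 6.50673^3 - 273.15 = 275.4789 - 273.15 = 2.33

2.33 degC


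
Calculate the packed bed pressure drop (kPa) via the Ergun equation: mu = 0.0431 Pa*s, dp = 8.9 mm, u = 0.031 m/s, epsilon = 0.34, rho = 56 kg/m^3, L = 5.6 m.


dp = 8.9 mm = 0.0089 m
Viscous term = 150*0.0431*0.031*(1-0.34)^2 / (0.0089^2*0.34^3) = 28041.5
Inertial term = 1.75*56*0.031^2*(1-0.34) / (0.0089*0.34^3) = 177.691
dP/L = 28041.5 + 177.691 = 28219.2 Pa/m
dP = 28219.2 * 5.6 / 1000 = 158.0 kPa

158.0 kPa


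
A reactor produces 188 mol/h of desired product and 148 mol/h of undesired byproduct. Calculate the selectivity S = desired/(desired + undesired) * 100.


Selectivity = desired / (desired + undesired) * 100
Total products = 188 + 148 = 336 mol/h
S = 188 / 336 * 100
= 0.5595 * 100
= 55.95 %

55.95 %


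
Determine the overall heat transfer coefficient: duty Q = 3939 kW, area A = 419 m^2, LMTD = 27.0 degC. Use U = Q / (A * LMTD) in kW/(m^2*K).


From Q = U*A*LMTD, U = Q / (A * LMTD)
U = 3939 / (419 * 27.0) = 3939 / 11313 = 0.3482

0.3482 kW/(m^2*K)


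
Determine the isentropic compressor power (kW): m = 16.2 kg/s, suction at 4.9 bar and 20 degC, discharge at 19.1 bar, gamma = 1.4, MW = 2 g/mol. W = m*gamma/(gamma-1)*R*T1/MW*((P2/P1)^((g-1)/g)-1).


Isentropic work: W = m*(gamma/(gamma-1))*(R*T1/MW)*((P2/P1)^((gamma-1)/gamma) - 1)
T1 = 20 + 273.15 = 293.15 K
Pressure ratio = 19.1 / 4.9 = 3.89796
Exponent = (1.4 - 1)/1.4 = 0.285714
(P2/P1)^exp - 1 = 3.89796^0.285714 - 1 = 0.475063
W = 16.2 * 1.4 / 0.4 * 8.314 * 293.15 / 2 * 0.475063 = 32820

32820 kW


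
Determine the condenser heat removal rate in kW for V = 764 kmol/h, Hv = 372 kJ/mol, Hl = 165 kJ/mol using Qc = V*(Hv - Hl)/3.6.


Qc = 764 * (372 - 165) / 3.6 = 764 * 207 / 3.6 = 43930

43930 kW


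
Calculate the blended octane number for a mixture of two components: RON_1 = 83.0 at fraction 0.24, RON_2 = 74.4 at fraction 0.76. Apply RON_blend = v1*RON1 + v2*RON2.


Linear blending: RON_blend = sum(vi * RONi)
Contribution 1: 0.24 * 83.0 = 19.92
Contribution 2: 0.76 * 74.4 = 56.544
RON_blend = 19.92 + 56.544 = 76.464

76.464


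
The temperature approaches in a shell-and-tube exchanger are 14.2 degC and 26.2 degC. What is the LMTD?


LMTD = (dT1 - dT2) / ln(dT1/dT2)
= (14.2 - 26.2) / ln(14.2 / 26.2) = -12 / -0.612517 = 19.59

19.59 degC


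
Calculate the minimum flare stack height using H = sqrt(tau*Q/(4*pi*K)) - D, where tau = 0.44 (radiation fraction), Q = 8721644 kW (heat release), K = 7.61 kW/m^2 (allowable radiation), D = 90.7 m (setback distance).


tau*Q/(4*pi*K) = 0.44 * 8721644 / (4 * pi * 7.61) = 40128.8
sqrt(40128.8) = 200.322
H = 200.322 - 90.7 = 109.6

109.6 m


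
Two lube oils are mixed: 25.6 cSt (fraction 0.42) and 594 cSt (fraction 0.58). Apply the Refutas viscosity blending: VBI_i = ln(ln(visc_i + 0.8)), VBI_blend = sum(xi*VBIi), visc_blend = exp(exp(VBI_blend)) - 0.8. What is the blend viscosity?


Refutas method: VBN_i = 14.534*ln(ln(visc_i + 0.8)) + 10.975, blended linearly by mass fraction; since VBN is linear in VBI_i = ln(ln(visc_i + 0.8)) and the fractions sum to 1, blend VBI directly: visc = exp(exp(VBI_blend)) - 0.8
VBI_1 = ln(ln(25.6 + 0.8)) = 1.18582
VBI_2 = ln(ln(594 + 0.8)) = 1.85446
VBI_blend = 0.42 * 1.18582 + 0.58 * 1.85446 = 1.57363
visc_blend = exp(exp(1.57363)) - 0.8 = 123.7

123.7 cSt


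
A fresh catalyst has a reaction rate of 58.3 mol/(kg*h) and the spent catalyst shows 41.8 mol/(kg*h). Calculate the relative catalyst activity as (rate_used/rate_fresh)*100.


Activity (%) = (rate_used / rate_fresh) * 100
rate_used = 41.8, rate_fresh = 58.3
= (41.8 / 58.3) * 100
= 0.7170 * 100 = 71.70

71.70 %


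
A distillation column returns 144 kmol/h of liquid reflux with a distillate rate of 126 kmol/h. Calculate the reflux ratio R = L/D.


Reflux ratio definition: R = L / D (liquid returned / distillate withdrawn)
L = 144 kmol/h, D = 126 kmol/h
R = 144 / 126 = 1.143

1.143


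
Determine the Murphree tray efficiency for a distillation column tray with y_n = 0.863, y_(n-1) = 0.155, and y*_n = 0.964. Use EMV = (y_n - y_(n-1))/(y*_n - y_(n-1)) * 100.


Murphree vapor efficiency: EMV = (y_n - y_(n-1)) / (y*_n - y_(n-1)) * 100
EMV = (0.863 - 0.155) / (0.964 - 0.155) * 100 = 0.708 / 0.809 * 100 = 87.52

87.52 %


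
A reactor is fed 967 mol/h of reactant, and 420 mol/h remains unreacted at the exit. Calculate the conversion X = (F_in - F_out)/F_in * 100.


X = (F_in - F_out) / F_in * 100
Moles reacted = 967 - 420 = 547
X = 547 / 967 * 100
= 0.5657 * 100
= 56.57 %

56.57 %


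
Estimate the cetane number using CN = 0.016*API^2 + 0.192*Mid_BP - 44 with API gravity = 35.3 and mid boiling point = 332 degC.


CN = 0.016 * 35.3^2 + 0.192 * 332 - 44
CN = 19.93744 + 63.744 - 44 = 39.68144

39.68144


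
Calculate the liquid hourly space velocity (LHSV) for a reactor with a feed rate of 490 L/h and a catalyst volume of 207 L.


LHSV = volumetric feed rate / catalyst volume
= 490 L/h / 207 L
= 2.367 h^-1

2.367 h^-1


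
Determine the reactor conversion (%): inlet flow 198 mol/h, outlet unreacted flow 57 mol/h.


X = (F_in - F_out) / F_in * 100
Moles reacted = 198 - 57 = 141
X = 141 / 198 * 100
= 0.7121 * 100
= 71.21 %

71.21 %


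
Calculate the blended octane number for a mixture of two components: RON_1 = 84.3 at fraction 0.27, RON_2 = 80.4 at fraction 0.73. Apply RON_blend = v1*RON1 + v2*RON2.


Linear blending: RON_blend = sum(vi * RONi)
Contribution 1: 0.27 * 84.3 = 22.761
Contribution 2: 0.73 * 80.4 = 58.692
RON_blend = 22.761 + 58.692 = 81.453

81.453


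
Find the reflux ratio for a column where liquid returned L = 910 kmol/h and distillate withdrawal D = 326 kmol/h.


Reflux ratio definition: R = L / D (liquid returned / distillate withdrawn)
L = 910 kmol/h, D = 326 kmol/h
R = 910 / 326 = 2.791

2.791


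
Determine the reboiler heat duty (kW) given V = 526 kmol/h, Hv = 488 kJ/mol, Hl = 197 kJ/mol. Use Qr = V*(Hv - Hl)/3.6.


Qr = 526 * (488 - 197) / 3.6 = 526 * 291 / 3.6 = 42520

42520 kW


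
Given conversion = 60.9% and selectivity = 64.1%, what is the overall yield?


Overall yield = conversion (%) * selectivity (%) / 100
Conversion = 60.9%, Selectivity = 64.1%
Y = 60.9 * 64.1 / 100
= 39.0369 %

39.0369 %


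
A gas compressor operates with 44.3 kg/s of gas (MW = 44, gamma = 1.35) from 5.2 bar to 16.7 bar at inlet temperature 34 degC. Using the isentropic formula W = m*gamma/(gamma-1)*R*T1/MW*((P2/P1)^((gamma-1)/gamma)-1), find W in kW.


Isentropic work: W = m*(gamma/(gamma-1))*(R*T1/MW)*((P2/P1)^((gamma-1)/gamma) - 1)
T1 = 34 + 273.15 = 307.15 K
Pressure ratio = 16.7 / 5.2 = 3.21154
Exponent = (1.35 - 1)/1.35 = 0.259259
(P2/P1)^exp - 1 = 3.21154^0.259259 - 1 = 0.353225
W = 44.3 * 1.35 / 0.35 * 8.314 * 307.15 / 44 * 0.353225 = 3503

3503 kW


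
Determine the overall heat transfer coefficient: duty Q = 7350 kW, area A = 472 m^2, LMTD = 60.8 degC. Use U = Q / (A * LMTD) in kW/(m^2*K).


From Q = U*A*LMTD, U = Q / (A * LMTD)
U = 7350 / (472 * 60.8) = 7350 / 28697.6 = 0.2561

0.2561 kW/(m^2*K)


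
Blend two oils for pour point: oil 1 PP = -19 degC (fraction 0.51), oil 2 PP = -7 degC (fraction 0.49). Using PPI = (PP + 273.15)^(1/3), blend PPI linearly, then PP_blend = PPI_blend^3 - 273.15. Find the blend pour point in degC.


PPI_1 = (-19 + 273.15)^(1/3) = 6.334272
PPI_2 = (-7 + 273.15)^(1/3) = 6.432436
PPI_blend = 0.51 * 6.334272 + 0.49 * 6.432436 = 6.382372
PP_blend = 6.382372^3 - 273.15 = 259.9838 - 273.15 = -13.17

-13.17 degC


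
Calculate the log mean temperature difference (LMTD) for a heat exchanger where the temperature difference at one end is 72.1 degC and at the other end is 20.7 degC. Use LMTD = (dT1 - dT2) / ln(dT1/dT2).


LMTD = (dT1 - dT2) / ln(dT1/dT2)
= (72.1 - 20.7) / ln(72.1 / 20.7) = 51.4 / 1.24792 = 41.19

41.19 degC


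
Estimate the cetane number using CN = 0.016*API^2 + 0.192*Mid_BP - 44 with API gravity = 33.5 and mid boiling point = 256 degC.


CN = 0.016 * 33.5^2 + 0.192 * 256 - 44
CN = 17.956 + 49.152 - 44 = 23.108

23.108


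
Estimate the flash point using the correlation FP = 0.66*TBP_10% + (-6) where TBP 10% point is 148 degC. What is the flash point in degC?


FP = 0.66 * 148 + (-6) = 91.68

91.68 degC


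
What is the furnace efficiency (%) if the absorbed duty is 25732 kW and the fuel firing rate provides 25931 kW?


Furnace efficiency = Q_absorbed / Q_fuel * 100
= 25732 / 25931 * 100 = 99.23

99.23 %


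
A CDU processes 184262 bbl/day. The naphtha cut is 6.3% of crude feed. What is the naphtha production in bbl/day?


Crude throughput = 184262 bbl/day
Fraction yield = 6.3%
yield = throughput * fraction / 100
yield = 184262 * 6.3 / 100 = 11608.506

11608.506 bbl/day


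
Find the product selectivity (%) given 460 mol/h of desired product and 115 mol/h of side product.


Selectivity = desired / (desired + undesired) * 100
Total products = 460 + 115 = 575 mol/h
S = 460 / 575 * 100
= 0.8000 * 100
= 80.00 %

80.00 %


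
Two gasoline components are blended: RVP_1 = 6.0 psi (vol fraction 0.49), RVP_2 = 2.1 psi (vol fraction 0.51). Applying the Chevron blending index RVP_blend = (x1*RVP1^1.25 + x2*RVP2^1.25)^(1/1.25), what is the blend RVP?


Chevron index: RVP_blend = (sum xi*RVPi^1.25)^(1/1.25)
RVP^1.25 terms: 0.49 * 6.0^1.25 + 0.51 * 2.1^1.25 = 5.89062
RVP_blend = 5.89062^(1/1.25) = 4.132

4.132 psi


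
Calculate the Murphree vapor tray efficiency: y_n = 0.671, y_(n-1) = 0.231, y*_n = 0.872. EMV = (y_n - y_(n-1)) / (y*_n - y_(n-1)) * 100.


Murphree vapor efficiency: EMV = (y_n - y_(n-1)) / (y*_n - y_(n-1)) * 100
EMV = (0.671 - 0.231) / (0.872 - 0.231) * 100 = 0.44 / 0.641 * 100 = 68.64

68.64 %


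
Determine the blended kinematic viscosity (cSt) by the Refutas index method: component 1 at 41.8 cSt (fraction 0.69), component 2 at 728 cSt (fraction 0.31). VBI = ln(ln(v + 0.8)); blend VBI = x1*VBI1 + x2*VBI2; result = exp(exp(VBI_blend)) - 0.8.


Refutas method: VBN_i = 14.534*ln(ln(visc_i + 0.8)) + 10.975, blended linearly by mass fraction; since VBN is linear in VBI_i = ln(ln(visc_i + 0.8)) and the fractions sum to 1, blend VBI directly: visc = exp(exp(VBI_blend)) - 0.8
VBI_1 = ln(ln(41.8 + 0.8)) = 1.32225
VBI_2 = ln(ln(728 + 0.8)) = 1.88577
VBI_blend = 0.69 * 1.32225 + 0.31 * 1.88577 = 1.49694
visc_blend = exp(exp(1.49694)) - 0.8 = 86.38

86.38 cSt


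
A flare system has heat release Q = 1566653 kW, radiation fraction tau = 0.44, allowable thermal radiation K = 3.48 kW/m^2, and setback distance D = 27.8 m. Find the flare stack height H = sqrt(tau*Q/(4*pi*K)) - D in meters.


tau*Q/(4*pi*K) = 0.44 * 1566653 / (4 * pi * 3.48) = 15762.9
sqrt(15762.9) = 125.55
H = 125.55 - 27.8 = 97.75

97.75 m


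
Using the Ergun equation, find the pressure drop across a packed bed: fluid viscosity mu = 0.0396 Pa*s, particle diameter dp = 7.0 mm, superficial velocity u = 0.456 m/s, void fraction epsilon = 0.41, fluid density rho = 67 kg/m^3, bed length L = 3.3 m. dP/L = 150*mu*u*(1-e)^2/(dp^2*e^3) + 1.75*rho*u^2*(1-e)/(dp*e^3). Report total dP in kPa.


dp = 7.0 mm = 0.007 m
Viscous term = 150*0.0396*0.456*(1-0.41)^2 / (0.007^2*0.41^3) = 279195
Inertial term = 1.75*67*0.456^2*(1-0.41) / (0.007*0.41^3) = 29815.7
dP/L = 279195 + 29815.7 = 309011 Pa/m
dP = 309011 * 3.3 / 1000 = 1020 kPa

1020 kPa


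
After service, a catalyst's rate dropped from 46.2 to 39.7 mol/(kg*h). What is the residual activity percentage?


Activity (%) = (rate_used / rate_fresh) * 100
rate_used = 39.7, rate_fresh = 46.2
= (39.7 / 46.2) * 100
= 0.8593 * 100 = 85.93

85.93 %


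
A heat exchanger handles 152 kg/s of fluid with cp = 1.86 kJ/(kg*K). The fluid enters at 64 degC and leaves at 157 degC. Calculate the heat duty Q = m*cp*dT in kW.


Q = m_dot * cp * delta_T
delta_T = 157 - 64 = 93 K
Q = 152 * 1.86 * 93
= 282.72 * 93
= 26292.96 kW

26292.96 kW


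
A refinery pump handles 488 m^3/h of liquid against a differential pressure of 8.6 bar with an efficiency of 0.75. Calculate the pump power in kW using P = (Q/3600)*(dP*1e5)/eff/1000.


Q = 488 / 3600 = 0.135556 m^3/s
P = 0.135556 * (8.6 * 1e5) / 0.75 / 1000 = 155.4

155.4 kW


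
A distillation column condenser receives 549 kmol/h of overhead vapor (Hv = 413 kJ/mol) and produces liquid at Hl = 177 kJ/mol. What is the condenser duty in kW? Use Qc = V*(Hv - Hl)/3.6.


Qc = 549 * (413 - 177) / 3.6 = 549 * 236 / 3.6 = 35990

35990 kW


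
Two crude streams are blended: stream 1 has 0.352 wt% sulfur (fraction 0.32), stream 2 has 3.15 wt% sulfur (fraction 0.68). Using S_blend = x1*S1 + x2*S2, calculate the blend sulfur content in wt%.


Linear sulfur blending: S_blend = x1*S1 + x2*S2
Contribution 1: 0.32 * 0.352 = 0.11264 wt%
Contribution 2: 0.68 * 3.15 = 2.142 wt%
S_blend = 0.11264 + 2.142 = 2.25464

2.25464 wt%


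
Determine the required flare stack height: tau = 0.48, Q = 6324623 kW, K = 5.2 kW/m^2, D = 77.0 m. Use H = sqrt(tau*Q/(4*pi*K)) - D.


tau*Q/(4*pi*K) = 0.48 * 6324623 / (4 * pi * 5.2) = 46458.2
sqrt(46458.2) = 215.542
H = 215.542 - 77.0 = 138.5

138.5 m


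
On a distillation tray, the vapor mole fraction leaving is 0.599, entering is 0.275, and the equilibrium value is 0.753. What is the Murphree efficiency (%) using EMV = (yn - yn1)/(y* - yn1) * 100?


Murphree vapor efficiency: EMV = (y_n - y_(n-1)) / (y*_n - y_(n-1)) * 100
EMV = (0.599 - 0.275) / (0.753 - 0.275) * 100 = 0.324 / 0.478 * 100 = 67.78

67.78 %


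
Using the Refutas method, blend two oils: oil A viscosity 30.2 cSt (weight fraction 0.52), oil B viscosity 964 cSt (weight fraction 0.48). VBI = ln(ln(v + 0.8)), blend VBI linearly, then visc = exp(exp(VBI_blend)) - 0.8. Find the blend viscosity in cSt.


Refutas method: VBN_i = 14.534*ln(ln(visc_i + 0.8)) + 10.975, blended linearly by mass fraction; since VBN is linear in VBI_i = ln(ln(visc_i + 0.8)) and the fractions sum to 1, blend VBI directly: visc = exp(exp(VBI_blend)) - 0.8
VBI_1 = ln(ln(30.2 + 0.8)) = 1.23372
VBI_2 = ln(ln(964 + 0.8)) = 1.92744
VBI_blend = 0.52 * 1.23372 + 0.48 * 1.92744 = 1.56671
visc_blend = exp(exp(1.56671)) - 0.8 = 119.6

119.6 cSt


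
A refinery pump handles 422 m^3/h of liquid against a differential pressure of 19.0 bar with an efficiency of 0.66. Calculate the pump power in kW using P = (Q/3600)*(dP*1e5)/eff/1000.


Q = 422 / 3600 = 0.117222 m^3/s
P = 0.117222 * (19.0 * 1e5) / 0.66 / 1000 = 337.5

337.5 kW


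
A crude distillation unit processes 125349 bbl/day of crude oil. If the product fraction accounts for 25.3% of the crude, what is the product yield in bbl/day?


Crude throughput = 125349 bbl/day
Fraction yield = 25.3%
yield = throughput * fraction / 100
yield = 125349 * 25.3 / 100 = 31713.297

31713.297 bbl/day


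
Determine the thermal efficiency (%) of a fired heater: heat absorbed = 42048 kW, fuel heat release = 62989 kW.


Furnace efficiency = Q_absorbed / Q_fuel * 100
= 42048 / 62989 * 100 = 66.75

66.75 %


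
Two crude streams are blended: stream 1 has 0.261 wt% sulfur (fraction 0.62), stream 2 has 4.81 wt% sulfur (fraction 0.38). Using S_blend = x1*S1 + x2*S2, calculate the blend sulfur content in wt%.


Linear sulfur blending: S_blend = x1*S1 + x2*S2
Contribution 1: 0.62 * 0.261 = 0.16182 wt%
Contribution 2: 0.38 * 4.81 = 1.8278 wt%
S_blend = 0.16182 + 1.8278 = 1.98962

1.98962 wt%


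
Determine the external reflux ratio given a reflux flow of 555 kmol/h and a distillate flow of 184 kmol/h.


Reflux ratio definition: R = L / D (liquid returned / distillate withdrawn)
L = 555 kmol/h, D = 184 kmol/h
R = 555 / 184 = 3.016

3.016


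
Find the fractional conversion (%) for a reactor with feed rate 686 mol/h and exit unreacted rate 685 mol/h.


X = (F_in - F_out) / F_in * 100
Moles reacted = 686 - 685 = 1
X = 1 / 686 * 100
= 0.001458 * 100
= 0.1458 %

0.1458 %


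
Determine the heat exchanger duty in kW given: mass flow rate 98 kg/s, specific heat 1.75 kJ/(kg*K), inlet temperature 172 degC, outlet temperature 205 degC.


Q = m_dot * cp * delta_T
delta_T = 205 - 172 = 33 K
Q = 98 * 1.75 * 33
= 171.5 * 33
= 5659.5 kW

5659.5 kW


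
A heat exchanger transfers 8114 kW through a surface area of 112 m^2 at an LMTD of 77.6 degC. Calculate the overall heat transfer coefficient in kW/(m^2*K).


From Q = U*A*LMTD, U = Q / (A * LMTD)
U = 8114 / (112 * 77.6) = 8114 / 8691.2 = 0.9336

0.9336 kW/(m^2*K)


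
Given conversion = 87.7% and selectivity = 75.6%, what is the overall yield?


Overall yield = conversion (%) * selectivity (%) / 100
Conversion = 87.7%, Selectivity = 75.6%
Y = 87.7 * 75.6 / 100
= 66.3012 %

66.3012 %


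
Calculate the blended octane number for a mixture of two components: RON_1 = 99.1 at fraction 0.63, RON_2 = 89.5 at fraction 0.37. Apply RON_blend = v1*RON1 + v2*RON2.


Linear blending: RON_blend = sum(vi * RONi)
Contribution 1: 0.63 * 99.1 = 62.433
Contribution 2: 0.37 * 89.5 = 33.115
RON_blend = 62.433 + 33.115 = 95.548

95.548
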